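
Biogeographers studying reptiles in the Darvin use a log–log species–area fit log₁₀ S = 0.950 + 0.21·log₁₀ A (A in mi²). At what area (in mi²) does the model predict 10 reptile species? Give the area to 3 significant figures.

10 = 8.913 × A^0.21  ⇒  A^0.21 = 10/8.913 = 1.122
ln A = ln(1.122) / 0.21 = 0.1151 / 0.21 = 0.5482
A = e^0.5482 ≈ 1.73 mi²

1.73 mi²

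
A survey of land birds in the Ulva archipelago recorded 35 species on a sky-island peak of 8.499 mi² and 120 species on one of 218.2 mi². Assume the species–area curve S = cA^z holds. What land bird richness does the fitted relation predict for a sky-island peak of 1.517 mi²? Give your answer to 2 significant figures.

z = ln(120/35) / ln(218.2/8.499) = 1.2321 / 3.2455 = 0.3797
c = 35 / 8.499^0.3797 = 35 / 2.253 = 15.53
S₃ = 15.53 × 1.517^0.3797 = 15.53 × 1.171 ≈ 18.19

18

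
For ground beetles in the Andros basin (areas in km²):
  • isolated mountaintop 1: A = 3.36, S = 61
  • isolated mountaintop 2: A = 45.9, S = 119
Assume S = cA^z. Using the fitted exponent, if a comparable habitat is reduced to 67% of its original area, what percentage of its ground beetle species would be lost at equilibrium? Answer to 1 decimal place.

9.7%

z = ln(119/61) / ln(45.9/3.36) = 0.6682 / 2.6145 = 0.2556
S_new/S_old = (A_new/A_old)^z = 0.67^0.2556 = exp(0.2556 × -0.4005) = 0.9027
Fraction lost = 1 − 0.9027 = 0.09729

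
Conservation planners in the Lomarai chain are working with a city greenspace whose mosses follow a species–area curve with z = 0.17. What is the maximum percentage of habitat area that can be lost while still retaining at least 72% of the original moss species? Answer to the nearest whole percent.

Need (A_new/A_old)^0.17 = 0.72, so A_new/A_old = 0.72^(1/0.17) = 0.72^5.882
ln(A_new/A_old) = ln 0.72 / 0.17 = -0.3285 / 0.17 = -1.9324
A_new/A_old = e^-1.9324 ≈ 0.1448
Fraction that can be lost = 1 − 0.1448 = 0.8552

86%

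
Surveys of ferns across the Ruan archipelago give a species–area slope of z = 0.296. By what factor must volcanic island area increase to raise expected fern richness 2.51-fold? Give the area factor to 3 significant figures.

22.4

(A₂/A₁)^0.296 = 2.51, so A₂/A₁ = 2.51^(1/0.296) = 2.51^3.378
ln(A₂/A₁) = ln 2.51 / 0.296 = 0.9203 / 0.296 = 3.1091
A₂/A₁ = e^3.1091 ≈ 22.4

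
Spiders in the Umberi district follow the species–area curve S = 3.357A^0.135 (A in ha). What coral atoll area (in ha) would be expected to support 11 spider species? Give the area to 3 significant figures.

11 = 3.357 × A^0.135  ⇒  A^0.135 = 11/3.357 = 3.277
ln A = ln(3.277) / 0.135 = 1.1868 / 0.135 = 8.7915
A = e^8.7915 ≈ 6578 ha

6580 ha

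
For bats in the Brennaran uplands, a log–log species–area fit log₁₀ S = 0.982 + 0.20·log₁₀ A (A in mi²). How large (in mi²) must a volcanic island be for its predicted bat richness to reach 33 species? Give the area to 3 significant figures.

33 = 9.594 × A^0.2  ⇒  A^0.2 = 33/9.594 = 3.44
ln A = ln(3.44) / 0.2 = 1.2354 / 0.2 = 6.1768
A = e^6.1768 ≈ 481.5 mi²

481 mi²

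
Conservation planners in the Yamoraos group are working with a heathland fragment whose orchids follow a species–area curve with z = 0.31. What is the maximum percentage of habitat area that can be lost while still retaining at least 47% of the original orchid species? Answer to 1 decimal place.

91.2%

Need (A_new/A_old)^0.31 = 0.47, so A_new/A_old = 0.47^(1/0.31) = 0.47^3.226
ln(A_new/A_old) = ln 0.47 / 0.31 = -0.7550 / 0.31 = -2.4356
A_new/A_old = e^-2.4356 ≈ 0.08755
Fraction that can be lost = 1 − 0.08755 = 0.9125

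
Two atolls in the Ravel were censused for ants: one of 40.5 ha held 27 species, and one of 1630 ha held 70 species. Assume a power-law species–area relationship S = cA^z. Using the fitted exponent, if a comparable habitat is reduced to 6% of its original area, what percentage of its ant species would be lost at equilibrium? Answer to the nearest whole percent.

z = ln(70/27) / ln(1630/40.5) = 0.9527 / 3.6950 = 0.2578
S_new/S_old = (A_new/A_old)^z = 0.06^0.2578 = exp(0.2578 × -2.8134) = 0.4842
Fraction lost = 1 − 0.4842 = 0.5158

52%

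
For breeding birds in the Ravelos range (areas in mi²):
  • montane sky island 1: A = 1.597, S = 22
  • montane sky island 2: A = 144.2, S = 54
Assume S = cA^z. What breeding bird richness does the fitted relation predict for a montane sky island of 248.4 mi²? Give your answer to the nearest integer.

60

z = ln(54/22) / ln(144.2/1.597) = 0.8979 / 4.5031 = 0.1994
c = 22 / 1.597^0.1994 = 22 / 1.098 = 20.04
S₃ = 20.04 × 248.4^0.1994 = 20.04 × 3.003 ≈ 60.19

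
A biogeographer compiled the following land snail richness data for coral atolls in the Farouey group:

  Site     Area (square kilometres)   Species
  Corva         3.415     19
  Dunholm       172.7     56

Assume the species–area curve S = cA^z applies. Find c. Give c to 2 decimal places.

13.55

z = ln(S₂/S₁) / ln(A₂/A₁) = ln(56/19) / ln(172.7/3.415) = 1.0809 / 3.9234 = 0.2755
c = S₁ / A₁^z = 19 / 3.415^0.2755 = 19 / 1.403 = 13.55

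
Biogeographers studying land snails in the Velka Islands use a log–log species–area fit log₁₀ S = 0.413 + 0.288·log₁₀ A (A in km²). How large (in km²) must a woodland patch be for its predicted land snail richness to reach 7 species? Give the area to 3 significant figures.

7 = 2.588 × A^0.288  ⇒  A^0.288 = 7/2.588 = 2.705
ln A = ln(2.705) / 0.288 = 0.9949 / 0.288 = 3.4547
A = e^3.4547 ≈ 31.65 km²

31.6 km²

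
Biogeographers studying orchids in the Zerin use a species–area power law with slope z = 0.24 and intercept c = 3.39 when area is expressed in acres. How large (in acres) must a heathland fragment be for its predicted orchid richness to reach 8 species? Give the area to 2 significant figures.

8 = 3.39 × A^0.24  ⇒  A^0.24 = 8/3.39 = 2.36
ln A = ln(2.36) / 0.24 = 0.8586 / 0.24 = 3.5775
A = e^3.5775 ≈ 35.79 acres

36 acres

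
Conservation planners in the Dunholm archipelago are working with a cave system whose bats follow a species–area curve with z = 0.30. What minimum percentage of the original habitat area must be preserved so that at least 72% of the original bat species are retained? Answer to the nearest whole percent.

Need (A_new/A_old)^0.3 = 0.72, so A_new/A_old = 0.72^(1/0.3) = 0.72^3.333
ln(A_new/A_old) = ln 0.72 / 0.3 = -0.3285 / 0.3 = -1.0950
A_new/A_old = e^-1.0950 ≈ 0.3345

33%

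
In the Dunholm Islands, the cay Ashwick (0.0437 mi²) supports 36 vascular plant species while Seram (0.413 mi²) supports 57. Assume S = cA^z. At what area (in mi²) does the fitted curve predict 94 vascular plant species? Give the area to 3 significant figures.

4.76 mi²

z = ln(57/36) / ln(0.413/0.0437) = 0.4595 / 2.2461 = 0.2046
c = 36 / 0.0437^0.2046 = 36 / 0.5271 = 68.3
A = (94/68.3)^(1/0.2046) ⇒ ln A = ln(1.376)/0.2046 = 1.5608
A = e^1.5608 ≈ 4.763 mi²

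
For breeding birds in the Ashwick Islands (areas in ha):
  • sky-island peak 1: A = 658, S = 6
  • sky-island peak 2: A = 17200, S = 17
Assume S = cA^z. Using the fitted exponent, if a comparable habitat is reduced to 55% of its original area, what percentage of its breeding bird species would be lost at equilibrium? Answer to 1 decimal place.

17.4%

z = ln(17/6) / ln(17200/658) = 1.0415 / 3.2635 = 0.3191
S_new/S_old = (A_new/A_old)^z = 0.55^0.3191 = exp(0.3191 × -0.5978) = 0.8263
Fraction lost = 1 − 0.8263 = 0.1737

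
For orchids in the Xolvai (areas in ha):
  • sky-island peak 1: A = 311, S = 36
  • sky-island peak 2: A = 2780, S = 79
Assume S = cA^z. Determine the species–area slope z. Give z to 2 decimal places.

0.36

Taking logs: ln S = ln c + z ln A, so z = (ln S₂ − ln S₁)/(ln A₂ − ln A₁).
z = ln(79/36) / ln(2780/311) = ln(2.194) / ln(8.939) = 0.7859 / 2.1904 = 0.3588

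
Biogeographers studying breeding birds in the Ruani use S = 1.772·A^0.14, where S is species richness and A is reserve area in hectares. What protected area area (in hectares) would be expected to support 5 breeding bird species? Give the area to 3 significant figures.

5 = 1.772 × A^0.14  ⇒  A^0.14 = 5/1.772 = 2.822
ln A = ln(2.822) / 0.14 = 1.0373 / 0.14 = 7.4095
A = e^7.4095 ≈ 1652 hectares

1650 hectares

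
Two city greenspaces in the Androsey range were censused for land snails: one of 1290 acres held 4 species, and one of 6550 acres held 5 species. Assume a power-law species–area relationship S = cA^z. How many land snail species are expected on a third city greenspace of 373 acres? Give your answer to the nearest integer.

3

z = ln(5/4) / ln(6550/1290) = 0.2231 / 1.6248 = 0.1373
c = 4 / 1290^0.1373 = 4 / 2.674 = 1.496
S₃ = 1.496 × 373^0.1373 = 1.496 × 2.255 ≈ 3.373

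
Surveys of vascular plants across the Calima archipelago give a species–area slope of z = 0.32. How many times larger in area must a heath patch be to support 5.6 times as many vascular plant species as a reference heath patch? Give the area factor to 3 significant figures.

218

(A₂/A₁)^0.32 = 5.6, so A₂/A₁ = 5.6^(1/0.32) = 5.6^3.125
ln(A₂/A₁) = ln 5.6 / 0.32 = 1.7228 / 0.32 = 5.3836
A₂/A₁ = e^5.3836 ≈ 217.8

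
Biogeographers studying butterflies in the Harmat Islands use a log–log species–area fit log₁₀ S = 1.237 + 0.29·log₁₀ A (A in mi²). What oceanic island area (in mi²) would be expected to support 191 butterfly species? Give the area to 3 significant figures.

191 = 17.26 × A^0.29  ⇒  A^0.29 = 191/17.26 = 11.07
ln A = ln(11.07) / 0.29 = 2.4040 / 0.29 = 8.2896
A = e^8.2896 ≈ 3982 mi²

3980 mi²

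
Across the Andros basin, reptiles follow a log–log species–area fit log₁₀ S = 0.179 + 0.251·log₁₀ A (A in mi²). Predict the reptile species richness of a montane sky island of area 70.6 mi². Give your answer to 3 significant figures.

S = 1.51 × 70.6^0.251
ln S = ln 1.51 + 0.251 × ln 70.6 = 0.4122 + 0.251 × 4.2570 = 1.4807
S = e^1.4807 ≈ 4.396

4.40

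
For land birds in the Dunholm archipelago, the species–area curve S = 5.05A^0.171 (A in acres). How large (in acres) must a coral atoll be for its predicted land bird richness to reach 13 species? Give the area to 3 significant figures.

252 acres

13 = 5.05 × A^0.171  ⇒  A^0.171 = 13/5.05 = 2.574
ln A = ln(2.574) / 0.171 = 0.9456 / 0.171 = 5.5296
A = e^5.5296 ≈ 252 acres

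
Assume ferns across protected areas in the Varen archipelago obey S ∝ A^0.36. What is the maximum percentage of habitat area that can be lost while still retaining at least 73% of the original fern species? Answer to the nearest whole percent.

58%

Need (A_new/A_old)^0.36 = 0.73, so A_new/A_old = 0.73^(1/0.36) = 0.73^2.778
ln(A_new/A_old) = ln 0.73 / 0.36 = -0.3147 / 0.36 = -0.8742
A_new/A_old = e^-0.8742 ≈ 0.4172
Fraction that can be lost = 1 − 0.4172 = 0.5828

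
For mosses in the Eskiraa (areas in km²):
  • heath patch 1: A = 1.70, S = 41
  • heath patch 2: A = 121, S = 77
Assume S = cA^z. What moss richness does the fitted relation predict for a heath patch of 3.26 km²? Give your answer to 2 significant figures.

z = ln(77/41) / ln(121/1.7) = 0.6302 / 4.2652 = 0.1478
c = 41 / 1.7^0.1478 = 41 / 1.082 = 37.91
S₃ = 37.91 × 3.26^0.1478 = 37.91 × 1.191 ≈ 45.14

45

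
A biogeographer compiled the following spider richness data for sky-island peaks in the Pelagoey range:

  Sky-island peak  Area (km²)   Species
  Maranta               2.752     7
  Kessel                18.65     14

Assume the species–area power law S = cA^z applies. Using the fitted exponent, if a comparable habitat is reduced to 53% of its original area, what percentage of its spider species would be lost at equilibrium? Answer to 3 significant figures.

20.5%

z = ln(14/7) / ln(18.65/2.752) = 0.6931 / 1.9135 = 0.3622
S_new/S_old = (A_new/A_old)^z = 0.53^0.3622 = exp(0.3622 × -0.6349) = 0.7946
Fraction lost = 1 − 0.7946 = 0.2054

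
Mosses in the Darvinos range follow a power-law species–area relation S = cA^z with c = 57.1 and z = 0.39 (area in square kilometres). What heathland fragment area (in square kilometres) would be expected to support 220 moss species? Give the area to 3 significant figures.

220 = 57.1 × A^0.39  ⇒  A^0.39 = 220/57.1 = 3.853
ln A = ln(3.853) / 0.39 = 1.3488 / 0.39 = 3.4585
A = e^3.4585 ≈ 31.77 square kilometres

31.8 square kilometres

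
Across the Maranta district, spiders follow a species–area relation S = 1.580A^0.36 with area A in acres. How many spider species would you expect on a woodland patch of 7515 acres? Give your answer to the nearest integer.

39

S = 1.58 × 7515^0.36
ln S = ln 1.58 + 0.36 × ln 7515 = 0.4574 + 0.36 × 8.9247 = 3.6703
S = e^3.6703 ≈ 39.26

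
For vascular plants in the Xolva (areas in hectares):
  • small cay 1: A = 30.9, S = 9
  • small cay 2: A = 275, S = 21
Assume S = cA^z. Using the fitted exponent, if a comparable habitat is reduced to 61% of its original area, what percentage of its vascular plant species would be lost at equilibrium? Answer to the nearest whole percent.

17%

z = ln(21/9) / ln(275/30.9) = 0.8473 / 2.1860 = 0.3876
S_new/S_old = (A_new/A_old)^z = 0.61^0.3876 = exp(0.3876 × -0.4943) = 0.8256
Fraction lost = 1 − 0.8256 = 0.1744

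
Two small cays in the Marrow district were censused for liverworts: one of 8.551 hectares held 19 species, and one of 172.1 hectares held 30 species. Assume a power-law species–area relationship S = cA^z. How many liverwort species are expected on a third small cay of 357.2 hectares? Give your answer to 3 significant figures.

z = ln(30/19) / ln(172.1/8.551) = 0.4568 / 3.0020 = 0.1521
c = 19 / 8.551^0.1521 = 19 / 1.386 = 13.71
S₃ = 13.71 × 357.2^0.1521 = 13.71 × 2.446 ≈ 33.53

33.5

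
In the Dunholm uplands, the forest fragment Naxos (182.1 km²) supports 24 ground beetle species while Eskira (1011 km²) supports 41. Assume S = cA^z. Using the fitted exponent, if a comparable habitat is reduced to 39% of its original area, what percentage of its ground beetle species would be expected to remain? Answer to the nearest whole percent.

75%

z = ln(41/24) / ln(1011/182.1) = 0.5355 / 1.7141 = 0.3124
S_new/S_old = (A_new/A_old)^z = 0.39^0.3124 = exp(0.3124 × -0.9416) = 0.7451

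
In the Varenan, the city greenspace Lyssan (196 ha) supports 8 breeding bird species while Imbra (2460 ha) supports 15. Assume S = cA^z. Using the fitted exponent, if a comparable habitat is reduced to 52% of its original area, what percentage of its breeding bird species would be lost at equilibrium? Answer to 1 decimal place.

15.0%

z = ln(15/8) / ln(2460/196) = 0.6286 / 2.5298 = 0.2485
S_new/S_old = (A_new/A_old)^z = 0.52^0.2485 = exp(0.2485 × -0.6539) = 0.85
Fraction lost = 1 − 0.85 = 0.15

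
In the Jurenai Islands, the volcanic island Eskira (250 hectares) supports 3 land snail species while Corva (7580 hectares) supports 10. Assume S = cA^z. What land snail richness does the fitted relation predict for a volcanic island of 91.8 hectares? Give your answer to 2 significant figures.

2.1

z = ln(10/3) / ln(7580/250) = 1.2040 / 3.4118 = 0.3529
c = 3 / 250^0.3529 = 3 / 7.018 = 0.4275
S₃ = 0.4275 × 91.8^0.3529 = 0.4275 × 4.928 ≈ 2.107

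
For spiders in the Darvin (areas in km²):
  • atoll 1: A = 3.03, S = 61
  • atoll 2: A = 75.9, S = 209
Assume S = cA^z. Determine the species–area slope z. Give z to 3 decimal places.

0.382

Taking logs: ln S = ln c + z ln A, so z = (ln S₂ − ln S₁)/(ln A₂ − ln A₁).
z = ln(209/61) / ln(75.9/3.03) = ln(3.426) / ln(25.05) = 1.2315 / 3.2209 = 0.3823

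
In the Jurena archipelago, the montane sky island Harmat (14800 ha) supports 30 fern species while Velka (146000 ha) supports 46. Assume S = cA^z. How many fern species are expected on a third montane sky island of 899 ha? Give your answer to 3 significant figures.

z = ln(46/30) / ln(146000/14800) = 0.4274 / 2.2890 = 0.1867
c = 30 / 14800^0.1867 = 30 / 6.008 = 4.993
S₃ = 4.993 × 899^0.1867 = 4.993 × 3.561 ≈ 17.78

17.8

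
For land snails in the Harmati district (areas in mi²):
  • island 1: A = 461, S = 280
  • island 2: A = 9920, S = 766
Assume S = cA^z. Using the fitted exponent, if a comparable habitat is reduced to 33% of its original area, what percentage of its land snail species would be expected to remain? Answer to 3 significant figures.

69.5%

z = ln(766/280) / ln(9920/461) = 1.0064 / 3.0689 = 0.3279
S_new/S_old = (A_new/A_old)^z = 0.33^0.3279 = exp(0.3279 × -1.1087) = 0.6952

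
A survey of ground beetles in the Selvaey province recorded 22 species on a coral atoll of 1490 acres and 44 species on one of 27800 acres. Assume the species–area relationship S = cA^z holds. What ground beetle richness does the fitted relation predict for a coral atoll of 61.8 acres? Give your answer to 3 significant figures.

z = ln(44/22) / ln(27800/1490) = 0.6931 / 2.9263 = 0.2369
c = 22 / 1490^0.2369 = 22 / 5.645 = 3.897
S₃ = 3.897 × 61.8^0.2369 = 3.897 × 2.656 ≈ 10.35

10.4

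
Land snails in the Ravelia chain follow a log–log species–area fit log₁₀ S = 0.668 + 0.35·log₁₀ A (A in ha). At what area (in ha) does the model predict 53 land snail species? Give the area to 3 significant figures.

53 = 4.656 × A^0.35  ⇒  A^0.35 = 53/4.656 = 11.38
ln A = ln(11.38) / 0.35 = 2.4322 / 0.35 = 6.9490
A = e^6.9490 ≈ 1042 ha

1040 ha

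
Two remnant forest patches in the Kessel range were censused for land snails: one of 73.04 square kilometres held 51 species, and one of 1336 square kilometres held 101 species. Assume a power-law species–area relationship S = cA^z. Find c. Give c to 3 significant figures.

18.6

z = ln(S₂/S₁) / ln(A₂/A₁) = ln(101/51) / ln(1336/73.04) = 0.6833 / 2.9064 = 0.2351
c = S₁ / A₁^z = 51 / 73.04^0.2351 = 51 / 2.742 = 18.6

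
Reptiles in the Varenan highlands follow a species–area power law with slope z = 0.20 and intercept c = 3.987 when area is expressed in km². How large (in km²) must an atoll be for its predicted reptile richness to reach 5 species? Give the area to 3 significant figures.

5 = 3.987 × A^0.2  ⇒  A^0.2 = 5/3.987 = 1.254
ln A = ln(1.254) / 0.2 = 0.2264 / 0.2 = 1.1320
A = e^1.1320 ≈ 3.102 km²

3.10 km²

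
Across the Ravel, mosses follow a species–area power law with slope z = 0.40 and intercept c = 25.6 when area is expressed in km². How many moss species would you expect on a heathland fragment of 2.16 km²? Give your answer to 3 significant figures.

34.8

S = 25.6 × 2.16^0.4
ln S = ln 25.6 + 0.4 × ln 2.16 = 3.2426 + 0.4 × 0.7701 = 3.5506
S = e^3.5506 ≈ 34.84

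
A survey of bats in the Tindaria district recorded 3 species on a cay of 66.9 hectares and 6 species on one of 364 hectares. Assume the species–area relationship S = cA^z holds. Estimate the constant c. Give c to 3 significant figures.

0.537

z = ln(S₂/S₁) / ln(A₂/A₁) = ln(6/3) / ln(364/66.9) = 0.6931 / 1.6940 = 0.4092
c = S₁ / A₁^z = 3 / 66.9^0.4092 = 3 / 5.584 = 0.5373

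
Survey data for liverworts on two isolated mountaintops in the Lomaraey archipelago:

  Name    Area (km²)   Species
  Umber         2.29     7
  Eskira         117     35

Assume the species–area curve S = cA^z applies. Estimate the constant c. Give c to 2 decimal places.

4.99

z = ln(S₂/S₁) / ln(A₂/A₁) = ln(35/7) / ln(117/2.29) = 1.6094 / 3.9336 = 0.4091
c = S₁ / A₁^z = 7 / 2.29^0.4091 = 7 / 1.404 = 4.987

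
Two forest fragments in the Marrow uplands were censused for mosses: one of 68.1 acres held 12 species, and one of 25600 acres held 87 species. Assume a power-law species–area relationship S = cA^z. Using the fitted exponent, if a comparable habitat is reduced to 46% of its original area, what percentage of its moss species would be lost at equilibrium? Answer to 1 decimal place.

22.9%

z = ln(87/12) / ln(25600/68.1) = 1.9810 / 5.9294 = 0.3341
S_new/S_old = (A_new/A_old)^z = 0.46^0.3341 = exp(0.3341 × -0.7765) = 0.7715
Fraction lost = 1 − 0.7715 = 0.2285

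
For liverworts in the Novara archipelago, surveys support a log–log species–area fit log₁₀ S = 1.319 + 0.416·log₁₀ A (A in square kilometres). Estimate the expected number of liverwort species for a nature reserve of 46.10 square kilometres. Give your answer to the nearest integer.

103 species

S = 20.84 × 46.1^0.416 = 20.84 × 4.922 ≈ 102.6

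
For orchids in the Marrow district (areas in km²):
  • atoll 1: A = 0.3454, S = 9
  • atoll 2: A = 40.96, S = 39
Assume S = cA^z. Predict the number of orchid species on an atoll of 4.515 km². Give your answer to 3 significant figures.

19.8

z = ln(39/9) / ln(40.96/0.3454) = 1.4663 / 4.7756 = 0.3070
c = 9 / 0.3454^0.3070 = 9 / 0.7215 = 12.47
S₃ = 12.47 × 4.515^0.3070 = 12.47 × 1.589 ≈ 19.82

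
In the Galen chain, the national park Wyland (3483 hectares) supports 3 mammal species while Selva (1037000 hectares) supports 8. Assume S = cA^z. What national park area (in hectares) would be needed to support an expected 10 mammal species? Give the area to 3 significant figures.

3790000 hectares

z = ln(8/3) / ln(1037000/3483) = 0.9808 / 5.6962 = 0.1722
c = 3 / 3483^0.1722 = 3 / 4.073 = 0.7366
A = (10/0.7366)^(1/0.1722) ⇒ ln A = ln(13.58)/0.1722 = 15.1478
A = e^15.1478 ≈ 3789539 hectares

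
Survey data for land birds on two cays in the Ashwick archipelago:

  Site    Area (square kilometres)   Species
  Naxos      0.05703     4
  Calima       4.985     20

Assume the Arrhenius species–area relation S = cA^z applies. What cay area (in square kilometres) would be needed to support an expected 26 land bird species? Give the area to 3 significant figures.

z = ln(20/4) / ln(4.985/0.05703) = 1.6094 / 4.4706 = 0.3600
c = 4 / 0.05703^0.3600 = 4 / 0.3566 = 11.22
A = (26/11.22)^(1/0.3600) ⇒ ln A = ln(2.318)/0.3600 = 2.3352
A = e^2.3352 ≈ 10.33 square kilometres

10.3 square kilometres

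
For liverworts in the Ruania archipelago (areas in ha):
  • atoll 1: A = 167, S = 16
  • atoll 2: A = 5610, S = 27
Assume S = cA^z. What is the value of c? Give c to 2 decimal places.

7.47

z = ln(S₂/S₁) / ln(A₂/A₁) = ln(27/16) / ln(5610/167) = 0.5232 / 3.5143 = 0.1489
c = S₁ / A₁^z = 16 / 167^0.1489 = 16 / 2.143 = 7.468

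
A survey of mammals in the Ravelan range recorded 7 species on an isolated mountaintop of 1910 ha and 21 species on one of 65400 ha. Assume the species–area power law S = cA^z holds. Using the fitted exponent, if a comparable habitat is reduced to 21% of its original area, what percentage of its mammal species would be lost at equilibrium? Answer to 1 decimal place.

z = ln(21/7) / ln(65400/1910) = 1.0986 / 3.5334 = 0.3109
S_new/S_old = (A_new/A_old)^z = 0.21^0.3109 = exp(0.3109 × -1.5606) = 0.6156
Fraction lost = 1 − 0.6156 = 0.3844

38.4%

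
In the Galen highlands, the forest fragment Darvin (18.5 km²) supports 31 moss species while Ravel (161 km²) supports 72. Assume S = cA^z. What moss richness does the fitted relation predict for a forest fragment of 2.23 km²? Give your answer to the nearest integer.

z = ln(72/31) / ln(161/18.5) = 0.8427 / 2.1636 = 0.3895
c = 31 / 18.5^0.3895 = 31 / 3.116 = 9.95
S₃ = 9.95 × 2.23^0.3895 = 9.95 × 1.367 ≈ 13.6

14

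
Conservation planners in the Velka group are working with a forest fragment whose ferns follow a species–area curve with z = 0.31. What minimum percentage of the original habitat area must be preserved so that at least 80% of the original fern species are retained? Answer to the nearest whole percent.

49%

Need (A_new/A_old)^0.31 = 0.8, so A_new/A_old = 0.8^(1/0.31) = 0.8^3.226
ln(A_new/A_old) = ln 0.8 / 0.31 = -0.2231 / 0.31 = -0.7198
A_new/A_old = e^-0.7198 ≈ 0.4868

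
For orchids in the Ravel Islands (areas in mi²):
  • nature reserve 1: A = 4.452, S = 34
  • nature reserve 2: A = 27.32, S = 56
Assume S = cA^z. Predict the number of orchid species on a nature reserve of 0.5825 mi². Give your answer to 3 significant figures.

z = ln(56/34) / ln(27.32/4.452) = 0.4990 / 1.8143 = 0.2750
c = 34 / 4.452^0.2750 = 34 / 1.508 = 22.55
S₃ = 22.55 × 0.5825^0.2750 = 22.55 × 0.8619 ≈ 19.43

19.4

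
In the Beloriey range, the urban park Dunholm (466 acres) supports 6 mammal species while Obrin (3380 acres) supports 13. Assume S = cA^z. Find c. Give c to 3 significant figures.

0.546

z = ln(S₂/S₁) / ln(A₂/A₁) = ln(13/6) / ln(3380/466) = 0.7732 / 1.9814 = 0.3902
c = S₁ / A₁^z = 6 / 466^0.3902 = 6 / 11 = 0.5456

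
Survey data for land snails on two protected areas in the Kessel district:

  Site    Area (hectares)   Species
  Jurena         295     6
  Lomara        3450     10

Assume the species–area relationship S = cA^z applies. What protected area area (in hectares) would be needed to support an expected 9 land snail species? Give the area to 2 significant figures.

2100 hectares

z = ln(10/6) / ln(3450/295) = 0.5108 / 2.4592 = 0.2077
c = 6 / 295^0.2077 = 6 / 3.259 = 1.841
A = (9/1.841)^(1/0.2077) ⇒ ln A = ln(4.888)/0.2077 = 7.6389
A = e^7.6389 ≈ 2077 hectares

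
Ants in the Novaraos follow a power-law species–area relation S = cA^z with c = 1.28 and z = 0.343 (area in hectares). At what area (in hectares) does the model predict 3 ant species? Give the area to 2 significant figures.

3 = 1.28 × A^0.343  ⇒  A^0.343 = 3/1.28 = 2.344
ln A = ln(2.344) / 0.343 = 0.8518 / 0.343 = 2.4832
A = e^2.4832 ≈ 11.98 hectares

12 hectares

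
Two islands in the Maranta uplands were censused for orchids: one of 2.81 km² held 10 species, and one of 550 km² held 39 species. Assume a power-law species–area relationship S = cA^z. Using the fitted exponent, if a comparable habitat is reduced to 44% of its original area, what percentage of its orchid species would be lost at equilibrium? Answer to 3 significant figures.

z = ln(39/10) / ln(550/2.81) = 1.3610 / 5.2767 = 0.2579
S_new/S_old = (A_new/A_old)^z = 0.44^0.2579 = exp(0.2579 × -0.8210) = 0.8092
Fraction lost = 1 − 0.8092 = 0.1908

19.1%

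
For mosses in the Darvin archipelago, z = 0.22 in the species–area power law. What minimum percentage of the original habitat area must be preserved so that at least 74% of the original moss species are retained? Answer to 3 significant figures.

25.4%

Need (A_new/A_old)^0.22 = 0.74, so A_new/A_old = 0.74^(1/0.22) = 0.74^4.545
ln(A_new/A_old) = ln 0.74 / 0.22 = -0.3011 / 0.22 = -1.3687
A_new/A_old = e^-1.3687 ≈ 0.2544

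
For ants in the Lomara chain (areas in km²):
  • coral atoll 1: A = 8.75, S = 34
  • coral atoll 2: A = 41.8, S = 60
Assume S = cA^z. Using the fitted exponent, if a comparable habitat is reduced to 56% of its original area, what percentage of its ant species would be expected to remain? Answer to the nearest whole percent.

z = ln(60/34) / ln(41.8/8.75) = 0.5680 / 1.5638 = 0.3632
S_new/S_old = (A_new/A_old)^z = 0.56^0.3632 = exp(0.3632 × -0.5798) = 0.8101

81%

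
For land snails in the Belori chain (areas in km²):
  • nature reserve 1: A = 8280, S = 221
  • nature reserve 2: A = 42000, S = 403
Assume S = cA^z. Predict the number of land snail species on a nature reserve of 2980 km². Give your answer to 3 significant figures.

151

z = ln(403/221) / ln(42000/8280) = 0.6008 / 1.6238 = 0.3700
c = 221 / 8280^0.3700 = 221 / 28.16 = 7.849
S₃ = 7.849 × 2980^0.3700 = 7.849 × 19.29 ≈ 151.4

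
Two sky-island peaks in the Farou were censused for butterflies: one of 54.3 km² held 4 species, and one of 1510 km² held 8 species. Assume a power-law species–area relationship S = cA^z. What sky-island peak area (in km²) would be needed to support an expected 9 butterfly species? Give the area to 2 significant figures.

z = ln(8/4) / ln(1510/54.3) = 0.6931 / 3.3253 = 0.2084
c = 4 / 54.3^0.2084 = 4 / 2.299 = 1.74
A = (9/1.74)^(1/0.2084) ⇒ ln A = ln(5.174)/0.2084 = 7.8849
A = e^7.8849 ≈ 2657 km²

2700 km²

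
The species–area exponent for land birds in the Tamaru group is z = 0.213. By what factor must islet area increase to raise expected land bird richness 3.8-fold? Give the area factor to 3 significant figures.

(A₂/A₁)^0.213 = 3.8, so A₂/A₁ = 3.8^(1/0.213) = 3.8^4.695
ln(A₂/A₁) = ln 3.8 / 0.213 = 1.3350 / 0.213 = 6.2676
A₂/A₁ = e^6.2676 ≈ 527.2

527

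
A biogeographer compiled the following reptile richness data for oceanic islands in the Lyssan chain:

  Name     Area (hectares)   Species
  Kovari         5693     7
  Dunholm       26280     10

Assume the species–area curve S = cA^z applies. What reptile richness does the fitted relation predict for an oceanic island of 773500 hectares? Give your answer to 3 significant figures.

22.0

z = ln(10/7) / ln(26280/5693) = 0.3567 / 1.5296 = 0.2332
c = 7 / 5693^0.2332 = 7 / 7.511 = 0.932
S₃ = 0.932 × 773500^0.2332 = 0.932 × 23.61 ≈ 22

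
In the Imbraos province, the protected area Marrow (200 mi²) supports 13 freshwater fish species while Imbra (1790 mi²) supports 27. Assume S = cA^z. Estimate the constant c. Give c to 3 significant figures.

2.22

z = ln(S₂/S₁) / ln(A₂/A₁) = ln(27/13) / ln(1790/200) = 0.7309 / 2.1917 = 0.3335
c = S₁ / A₁^z = 13 / 200^0.3335 = 13 / 5.853 = 2.221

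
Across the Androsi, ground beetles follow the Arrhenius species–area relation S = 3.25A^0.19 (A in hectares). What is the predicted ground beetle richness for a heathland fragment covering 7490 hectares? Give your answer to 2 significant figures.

18

S = 3.25 × 7490^0.19
ln S = ln 3.25 + 0.19 × ln 7490 = 1.1787 + 0.19 × 8.9213 = 2.8737
S = e^2.8737 ≈ 17.7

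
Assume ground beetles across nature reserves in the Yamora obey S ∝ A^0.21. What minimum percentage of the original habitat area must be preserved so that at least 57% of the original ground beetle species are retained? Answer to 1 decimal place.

6.9%

Need (A_new/A_old)^0.21 = 0.57, so A_new/A_old = 0.57^(1/0.21) = 0.57^4.762
ln(A_new/A_old) = ln 0.57 / 0.21 = -0.5621 / 0.21 = -2.6768
A_new/A_old = e^-2.6768 ≈ 0.06879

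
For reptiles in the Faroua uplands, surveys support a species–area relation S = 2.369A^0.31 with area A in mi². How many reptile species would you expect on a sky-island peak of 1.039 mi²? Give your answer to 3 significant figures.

S = 2.369 × 1.039^0.31
ln S = ln 2.369 + 0.31 × ln 1.039 = 0.8625 + 0.31 × 0.0383 = 0.8743
S = e^0.8743 ≈ 2.397

2.40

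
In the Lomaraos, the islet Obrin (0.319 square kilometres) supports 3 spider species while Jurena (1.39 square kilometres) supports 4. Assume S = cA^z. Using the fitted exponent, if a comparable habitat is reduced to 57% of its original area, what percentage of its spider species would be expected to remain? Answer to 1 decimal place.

89.6%

z = ln(4/3) / ln(1.39/0.319) = 0.2877 / 1.4719 = 0.1955
S_new/S_old = (A_new/A_old)^z = 0.57^0.1955 = exp(0.1955 × -0.5621) = 0.896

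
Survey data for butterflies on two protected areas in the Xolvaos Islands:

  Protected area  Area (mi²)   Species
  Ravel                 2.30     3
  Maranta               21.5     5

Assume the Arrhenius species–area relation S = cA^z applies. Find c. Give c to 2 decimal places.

z = ln(S₂/S₁) / ln(A₂/A₁) = ln(5/3) / ln(21.5/2.3) = 0.5108 / 2.2351 = 0.2285
c = S₁ / A₁^z = 3 / 2.3^0.2285 = 3 / 1.21 = 2.48

2.48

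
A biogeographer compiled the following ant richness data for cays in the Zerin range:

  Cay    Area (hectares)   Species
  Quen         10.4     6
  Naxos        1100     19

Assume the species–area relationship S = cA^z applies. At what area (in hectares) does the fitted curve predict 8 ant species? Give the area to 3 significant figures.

33.3 hectares

z = ln(19/6) / ln(1100/10.4) = 1.1527 / 4.6613 = 0.2473
c = 6 / 10.4^0.2473 = 6 / 1.784 = 3.362
A = (8/3.362)^(1/0.2473) ⇒ ln A = ln(2.379)/0.2473 = 3.5051
A = e^3.5051 ≈ 33.29 hectares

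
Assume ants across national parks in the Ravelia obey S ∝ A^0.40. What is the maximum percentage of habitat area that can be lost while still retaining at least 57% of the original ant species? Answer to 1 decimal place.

75.5%

Need (A_new/A_old)^0.4 = 0.57, so A_new/A_old = 0.57^(1/0.4) = 0.57^2.5
ln(A_new/A_old) = ln 0.57 / 0.4 = -0.5621 / 0.4 = -1.4053
A_new/A_old = e^-1.4053 ≈ 0.2453
Fraction that can be lost = 1 − 0.2453 = 0.7547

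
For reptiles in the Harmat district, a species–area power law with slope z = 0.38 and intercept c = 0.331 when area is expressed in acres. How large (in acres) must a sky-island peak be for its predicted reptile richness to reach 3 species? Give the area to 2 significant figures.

330 acres

3 = 0.331 × A^0.38  ⇒  A^0.38 = 3/0.331 = 9.063
ln A = ln(9.063) / 0.38 = 2.2042 / 0.38 = 5.8007
A = e^5.8007 ≈ 330.5 acres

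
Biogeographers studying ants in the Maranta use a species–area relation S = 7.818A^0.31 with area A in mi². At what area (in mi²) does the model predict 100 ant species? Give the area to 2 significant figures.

3700 mi²

100 = 7.818 × A^0.31  ⇒  A^0.31 = 100/7.818 = 12.79
ln A = ln(12.79) / 0.31 = 2.5487 / 0.31 = 8.2217
A = e^8.2217 ≈ 3721 mi²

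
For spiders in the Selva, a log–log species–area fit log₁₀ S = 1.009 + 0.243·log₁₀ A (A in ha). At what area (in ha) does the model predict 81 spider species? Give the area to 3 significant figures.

81 = 10.21 × A^0.243  ⇒  A^0.243 = 81/10.21 = 7.934
ln A = ln(7.934) / 0.243 = 2.0711 / 0.243 = 8.5232
A = e^8.5232 ≈ 5030 ha

5030 ha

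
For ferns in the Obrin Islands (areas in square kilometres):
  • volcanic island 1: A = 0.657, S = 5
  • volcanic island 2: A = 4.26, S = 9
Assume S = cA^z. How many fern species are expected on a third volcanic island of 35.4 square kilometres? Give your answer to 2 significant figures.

18

z = ln(9/5) / ln(4.26/0.657) = 0.5878 / 1.8693 = 0.3144
c = 5 / 0.657^0.3144 = 5 / 0.8763 = 5.706
S₃ = 5.706 × 35.4^0.3144 = 5.706 × 3.069 ≈ 17.51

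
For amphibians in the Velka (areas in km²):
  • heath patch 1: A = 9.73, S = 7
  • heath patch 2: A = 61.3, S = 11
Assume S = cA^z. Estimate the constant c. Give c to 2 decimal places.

z = ln(S₂/S₁) / ln(A₂/A₁) = ln(11/7) / ln(61.3/9.73) = 0.4520 / 1.8406 = 0.2456
c = S₁ / A₁^z = 7 / 9.73^0.2456 = 7 / 1.748 = 4.004

4.00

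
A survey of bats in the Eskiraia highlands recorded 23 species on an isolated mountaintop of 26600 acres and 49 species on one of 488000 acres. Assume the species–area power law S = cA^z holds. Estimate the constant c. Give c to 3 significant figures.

1.63

z = ln(S₂/S₁) / ln(A₂/A₁) = ln(49/23) / ln(488000/26600) = 0.7563 / 2.9094 = 0.2600
c = S₁ / A₁^z = 23 / 26600^0.2600 = 23 / 14.13 = 1.627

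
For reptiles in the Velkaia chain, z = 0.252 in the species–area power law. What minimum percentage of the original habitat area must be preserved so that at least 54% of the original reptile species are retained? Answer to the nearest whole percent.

Need (A_new/A_old)^0.252 = 0.54, so A_new/A_old = 0.54^(1/0.252) = 0.54^3.968
ln(A_new/A_old) = ln 0.54 / 0.252 = -0.6162 / 0.252 = -2.4452
A_new/A_old = e^-2.4452 ≈ 0.08671

9%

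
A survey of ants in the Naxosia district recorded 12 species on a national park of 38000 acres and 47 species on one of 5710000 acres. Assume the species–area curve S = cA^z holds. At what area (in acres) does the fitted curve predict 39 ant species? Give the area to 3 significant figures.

z = ln(47/12) / ln(5710000/38000) = 1.3652 / 5.0124 = 0.2724
c = 12 / 38000^0.2724 = 12 / 17.68 = 0.6788
A = (39/0.6788)^(1/0.2724) ⇒ ln A = ln(57.45)/0.2724 = 14.8727
A = e^14.8727 ≈ 2878247 acres

2880000 acres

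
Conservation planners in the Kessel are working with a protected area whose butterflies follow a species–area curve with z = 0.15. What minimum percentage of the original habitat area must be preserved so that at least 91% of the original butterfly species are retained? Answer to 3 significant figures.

Need (A_new/A_old)^0.15 = 0.91, so A_new/A_old = 0.91^(1/0.15) = 0.91^6.667
ln(A_new/A_old) = ln 0.91 / 0.15 = -0.0943 / 0.15 = -0.6287
A_new/A_old = e^-0.6287 ≈ 0.5333

53.3%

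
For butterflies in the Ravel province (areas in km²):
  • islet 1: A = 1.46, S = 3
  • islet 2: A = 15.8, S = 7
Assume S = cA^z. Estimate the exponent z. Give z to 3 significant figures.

0.356

Taking logs: ln S = ln c + z ln A, so z = (ln S₂ − ln S₁)/(ln A₂ − ln A₁).
z = ln(7/3) / ln(15.8/1.46) = ln(2.333) / ln(10.82) = 0.8473 / 2.3816 = 0.3558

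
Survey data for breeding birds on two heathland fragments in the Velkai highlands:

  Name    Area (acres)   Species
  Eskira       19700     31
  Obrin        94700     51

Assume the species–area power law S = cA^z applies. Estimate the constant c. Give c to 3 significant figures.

1.35

z = ln(S₂/S₁) / ln(A₂/A₁) = ln(51/31) / ln(94700/19700) = 0.4978 / 1.5701 = 0.3171
c = S₁ / A₁^z = 31 / 19700^0.3171 = 31 / 23 = 1.348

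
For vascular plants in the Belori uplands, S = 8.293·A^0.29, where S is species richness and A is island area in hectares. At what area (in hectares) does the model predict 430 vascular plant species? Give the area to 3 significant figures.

818000 hectares

430 = 8.293 × A^0.29  ⇒  A^0.29 = 430/8.293 = 51.85
ln A = ln(51.85) / 0.29 = 3.9484 / 0.29 = 13.6151
A = e^13.6151 ≈ 818379 hectares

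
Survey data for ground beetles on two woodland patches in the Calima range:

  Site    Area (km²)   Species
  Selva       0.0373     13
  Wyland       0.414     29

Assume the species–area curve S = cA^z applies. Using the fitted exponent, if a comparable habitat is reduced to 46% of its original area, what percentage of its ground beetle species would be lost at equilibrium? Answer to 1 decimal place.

22.8%

z = ln(29/13) / ln(0.414/0.0373) = 0.8023 / 2.4069 = 0.3334
S_new/S_old = (A_new/A_old)^z = 0.46^0.3334 = exp(0.3334 × -0.7765) = 0.7719
Fraction lost = 1 − 0.7719 = 0.2281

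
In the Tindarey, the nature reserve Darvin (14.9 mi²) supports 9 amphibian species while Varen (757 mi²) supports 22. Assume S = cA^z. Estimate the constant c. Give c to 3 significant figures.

4.87

z = ln(S₂/S₁) / ln(A₂/A₁) = ln(22/9) / ln(757/14.9) = 0.8938 / 3.9280 = 0.2276
c = S₁ / A₁^z = 9 / 14.9^0.2276 = 9 / 1.849 = 4.867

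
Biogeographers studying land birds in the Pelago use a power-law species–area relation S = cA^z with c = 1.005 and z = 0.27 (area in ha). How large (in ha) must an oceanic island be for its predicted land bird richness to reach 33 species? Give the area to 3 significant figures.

33 = 1.005 × A^0.27  ⇒  A^0.27 = 33/1.005 = 32.84
ln A = ln(32.84) / 0.27 = 3.4915 / 0.27 = 12.9316
A = e^12.9316 ≈ 413146 ha

413000 ha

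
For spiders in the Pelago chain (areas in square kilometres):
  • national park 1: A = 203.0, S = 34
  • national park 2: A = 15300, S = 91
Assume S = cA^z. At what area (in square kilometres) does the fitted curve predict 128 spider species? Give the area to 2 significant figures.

68000 square kilometres

z = ln(91/34) / ln(15300/203) = 0.9845 / 4.3224 = 0.2278
c = 34 / 203^0.2278 = 34 / 3.354 = 10.14
A = (128/10.14)^(1/0.2278) ⇒ ln A = ln(12.63)/0.2278 = 11.1335
A = e^11.1335 ≈ 68426 square kilometres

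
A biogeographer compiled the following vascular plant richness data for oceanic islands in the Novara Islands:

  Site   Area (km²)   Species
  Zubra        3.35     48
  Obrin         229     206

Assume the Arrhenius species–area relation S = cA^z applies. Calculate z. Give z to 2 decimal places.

0.34

Taking logs: ln S = ln c + z ln A, so z = (ln S₂ − ln S₁)/(ln A₂ − ln A₁).
z = ln(206/48) / ln(229/3.35) = ln(4.292) / ln(68.36) = 1.4567 / 4.2248 = 0.3448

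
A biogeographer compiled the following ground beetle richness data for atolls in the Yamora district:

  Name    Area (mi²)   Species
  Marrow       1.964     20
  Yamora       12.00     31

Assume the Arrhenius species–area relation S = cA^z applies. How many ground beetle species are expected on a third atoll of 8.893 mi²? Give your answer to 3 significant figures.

28.8

z = ln(31/20) / ln(12/1.964) = 0.4383 / 1.8099 = 0.2421
c = 20 / 1.964^0.2421 = 20 / 1.178 = 16.98
S₃ = 16.98 × 8.893^0.2421 = 16.98 × 1.697 ≈ 28.83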